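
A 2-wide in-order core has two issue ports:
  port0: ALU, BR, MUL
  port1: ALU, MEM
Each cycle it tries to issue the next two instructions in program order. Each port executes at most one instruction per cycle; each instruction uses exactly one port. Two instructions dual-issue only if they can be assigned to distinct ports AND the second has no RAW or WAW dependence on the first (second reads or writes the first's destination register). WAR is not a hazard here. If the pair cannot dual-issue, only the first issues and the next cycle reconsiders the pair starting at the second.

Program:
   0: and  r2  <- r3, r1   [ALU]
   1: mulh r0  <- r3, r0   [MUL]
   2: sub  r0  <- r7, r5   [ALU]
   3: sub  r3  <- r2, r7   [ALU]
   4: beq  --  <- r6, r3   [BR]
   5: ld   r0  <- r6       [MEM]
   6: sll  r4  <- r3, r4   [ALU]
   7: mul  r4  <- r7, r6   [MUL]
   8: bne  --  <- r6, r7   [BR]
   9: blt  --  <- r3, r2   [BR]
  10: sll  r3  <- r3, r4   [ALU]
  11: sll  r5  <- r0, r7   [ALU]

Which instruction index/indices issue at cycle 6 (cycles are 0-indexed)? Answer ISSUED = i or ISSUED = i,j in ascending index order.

c0: i0/i1 and.ALU/mulh.MUL  dual
c1: i2/i3 sub.ALU/sub.ALU  dual
c2: i4/i5 beq.BR/ld.MEM  dual
c3: i6 sll.ALU  WAW r4
c4: i7 mul.MUL  no-port MUL/BR
c5: i8 bne.BR  no-port BR/BR
c6: i9/i10 blt.BR/sll.ALU  dual
c7: i11 sll.ALU  tail

ISSUED = 9,10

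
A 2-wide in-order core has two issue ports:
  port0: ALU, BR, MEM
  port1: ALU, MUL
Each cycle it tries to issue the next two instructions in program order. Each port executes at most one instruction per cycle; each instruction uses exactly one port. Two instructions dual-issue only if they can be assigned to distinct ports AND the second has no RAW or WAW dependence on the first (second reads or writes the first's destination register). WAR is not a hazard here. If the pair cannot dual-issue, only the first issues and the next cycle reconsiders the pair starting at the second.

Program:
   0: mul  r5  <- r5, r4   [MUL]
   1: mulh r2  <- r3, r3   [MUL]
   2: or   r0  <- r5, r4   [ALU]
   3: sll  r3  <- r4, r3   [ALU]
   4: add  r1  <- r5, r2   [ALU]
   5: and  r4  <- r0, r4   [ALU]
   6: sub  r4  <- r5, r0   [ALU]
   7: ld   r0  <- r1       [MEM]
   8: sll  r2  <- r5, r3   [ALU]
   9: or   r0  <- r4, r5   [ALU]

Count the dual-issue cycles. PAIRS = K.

c0: i0 mul.MUL  no-port MUL/MUL
c1: i1+i2 mulh.MUL or.ALU  2-wide
c2: i3+i4 sll.ALU add.ALU  2-wide
c3: i5 and.ALU  WAW r4
c4: i6+i7 sub.ALU ld.MEM  2-wide
c5: i8+i9 sll.ALU or.ALU  2-wide

PAIRS = 4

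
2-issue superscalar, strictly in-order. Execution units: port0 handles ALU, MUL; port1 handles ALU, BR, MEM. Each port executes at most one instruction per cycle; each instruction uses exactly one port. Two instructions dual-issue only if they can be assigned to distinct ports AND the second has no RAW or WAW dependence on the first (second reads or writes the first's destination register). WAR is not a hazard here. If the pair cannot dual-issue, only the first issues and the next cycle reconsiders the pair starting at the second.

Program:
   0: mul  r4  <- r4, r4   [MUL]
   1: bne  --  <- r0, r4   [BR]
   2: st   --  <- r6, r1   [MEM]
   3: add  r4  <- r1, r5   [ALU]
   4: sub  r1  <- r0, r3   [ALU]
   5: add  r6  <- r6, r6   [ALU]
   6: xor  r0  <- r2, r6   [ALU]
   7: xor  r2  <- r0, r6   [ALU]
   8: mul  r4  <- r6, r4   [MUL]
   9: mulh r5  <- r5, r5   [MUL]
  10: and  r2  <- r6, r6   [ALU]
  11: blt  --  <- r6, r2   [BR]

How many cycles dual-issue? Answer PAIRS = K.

t=0 i0:mul.MUL ; RAW r4
t=1 i1:bne.BR ; no-port BR/MEM
t=2 i2&i3:st.MEM;add.ALU ; dual
t=3 i4&i5:sub.ALU;add.ALU ; dual
t=4 i6:xor.ALU ; RAW r0
t=5 i7&i8:xor.ALU;mul.MUL ; dual
t=6 i9&i10:mulh.MUL;and.ALU ; dual
t=7 i11:blt.BR ; tail

PAIRS = 4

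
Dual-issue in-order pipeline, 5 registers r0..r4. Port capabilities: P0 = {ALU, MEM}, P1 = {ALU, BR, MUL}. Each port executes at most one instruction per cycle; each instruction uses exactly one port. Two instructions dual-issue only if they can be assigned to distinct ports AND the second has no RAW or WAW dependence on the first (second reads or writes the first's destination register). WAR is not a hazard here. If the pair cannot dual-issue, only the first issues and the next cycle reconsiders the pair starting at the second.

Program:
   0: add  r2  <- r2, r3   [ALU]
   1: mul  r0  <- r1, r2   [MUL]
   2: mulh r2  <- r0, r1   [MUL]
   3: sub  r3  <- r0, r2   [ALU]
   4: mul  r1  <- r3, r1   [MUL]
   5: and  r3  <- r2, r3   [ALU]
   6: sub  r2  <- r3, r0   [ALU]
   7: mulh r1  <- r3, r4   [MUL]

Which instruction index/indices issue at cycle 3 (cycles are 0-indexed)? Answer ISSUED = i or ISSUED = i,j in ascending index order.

c0: i0 add  RAW r2
c1: i1 mul  no-port MUL/MUL
c2: i2 mulh  RAW r2
c3: i3 sub  RAW r3
c4: i4,i5 mul;and  pair
c5: i6,i7 sub;mulh  pair

ISSUED = 3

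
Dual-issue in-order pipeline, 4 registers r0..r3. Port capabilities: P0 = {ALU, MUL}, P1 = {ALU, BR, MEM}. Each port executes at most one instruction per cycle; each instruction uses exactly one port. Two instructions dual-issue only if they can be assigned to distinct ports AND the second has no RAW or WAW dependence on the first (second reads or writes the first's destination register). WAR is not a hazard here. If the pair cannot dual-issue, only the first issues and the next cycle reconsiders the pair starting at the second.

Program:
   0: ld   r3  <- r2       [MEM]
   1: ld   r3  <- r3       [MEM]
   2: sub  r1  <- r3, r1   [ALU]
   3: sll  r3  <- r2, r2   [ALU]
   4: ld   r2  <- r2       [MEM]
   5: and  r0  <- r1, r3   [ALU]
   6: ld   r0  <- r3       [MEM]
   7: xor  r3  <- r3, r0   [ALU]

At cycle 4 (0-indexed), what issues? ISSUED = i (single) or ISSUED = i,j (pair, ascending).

#0 head=0: ld i0 no-port MEM/MEM
#1 head=1: ld i1 RAW r3
#2 head=2: sub;sll i2&i3 pair
#3 head=4: ld;and i4&i5 pair
#4 head=6: ld i6 RAW r0
#5 head=7: xor i7 tail

ISSUED = 6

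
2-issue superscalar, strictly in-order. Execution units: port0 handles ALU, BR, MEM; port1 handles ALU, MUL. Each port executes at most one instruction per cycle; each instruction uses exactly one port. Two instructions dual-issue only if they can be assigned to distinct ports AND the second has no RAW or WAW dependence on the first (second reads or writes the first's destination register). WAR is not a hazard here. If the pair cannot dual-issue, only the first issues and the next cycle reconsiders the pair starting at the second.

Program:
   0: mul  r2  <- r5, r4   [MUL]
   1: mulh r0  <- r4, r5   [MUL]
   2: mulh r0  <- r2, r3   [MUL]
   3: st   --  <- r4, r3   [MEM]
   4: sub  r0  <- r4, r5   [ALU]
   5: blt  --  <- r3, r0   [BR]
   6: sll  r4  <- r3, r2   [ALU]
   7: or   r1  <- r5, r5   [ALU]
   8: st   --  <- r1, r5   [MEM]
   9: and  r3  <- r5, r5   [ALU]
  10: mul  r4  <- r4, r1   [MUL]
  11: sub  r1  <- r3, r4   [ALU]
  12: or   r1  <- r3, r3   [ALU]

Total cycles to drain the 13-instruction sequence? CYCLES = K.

CYCLES = 10

t=0 i0:mul ; no-port MUL/MUL
t=1 i1:mulh ; no-port MUL/MUL
t=2 i2+i3:mulh+st ; pair
t=3 i4:sub ; RAW r0
t=4 i5+i6:blt+sll ; pair
t=5 i7:or ; RAW r1
t=6 i8+i9:st+and ; pair
t=7 i10:mul ; RAW r4
t=8 i11:sub ; WAW r1
t=9 i12:or ; tail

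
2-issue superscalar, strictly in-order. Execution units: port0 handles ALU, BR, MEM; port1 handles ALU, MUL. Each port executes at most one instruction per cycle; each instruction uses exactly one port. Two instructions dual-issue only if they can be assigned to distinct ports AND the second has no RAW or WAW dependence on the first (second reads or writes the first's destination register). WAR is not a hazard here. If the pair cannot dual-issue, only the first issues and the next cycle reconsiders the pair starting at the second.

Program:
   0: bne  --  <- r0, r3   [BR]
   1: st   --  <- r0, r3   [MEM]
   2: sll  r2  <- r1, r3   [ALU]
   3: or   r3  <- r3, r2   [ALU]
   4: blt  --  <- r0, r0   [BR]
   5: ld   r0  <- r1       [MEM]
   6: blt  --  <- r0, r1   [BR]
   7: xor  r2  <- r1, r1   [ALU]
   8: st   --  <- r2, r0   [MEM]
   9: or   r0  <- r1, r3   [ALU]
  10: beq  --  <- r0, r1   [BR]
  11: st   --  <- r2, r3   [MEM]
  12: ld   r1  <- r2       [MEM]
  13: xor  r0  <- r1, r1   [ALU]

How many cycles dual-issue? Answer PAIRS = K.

PAIRS = 4

c0: i0 bne.BR  no-port BR/MEM
c1: i1,i2 st.MEM+sll.ALU  pair
c2: i3,i4 or.ALU+blt.BR  pair
c3: i5 ld.MEM  no-port MEM/BR
c4: i6,i7 blt.BR+xor.ALU  pair
c5: i8,i9 st.MEM+or.ALU  pair
c6: i10 beq.BR  no-port BR/MEM
c7: i11 st.MEM  no-port MEM/MEM
c8: i12 ld.MEM  RAW r1
c9: i13 xor.ALU  tail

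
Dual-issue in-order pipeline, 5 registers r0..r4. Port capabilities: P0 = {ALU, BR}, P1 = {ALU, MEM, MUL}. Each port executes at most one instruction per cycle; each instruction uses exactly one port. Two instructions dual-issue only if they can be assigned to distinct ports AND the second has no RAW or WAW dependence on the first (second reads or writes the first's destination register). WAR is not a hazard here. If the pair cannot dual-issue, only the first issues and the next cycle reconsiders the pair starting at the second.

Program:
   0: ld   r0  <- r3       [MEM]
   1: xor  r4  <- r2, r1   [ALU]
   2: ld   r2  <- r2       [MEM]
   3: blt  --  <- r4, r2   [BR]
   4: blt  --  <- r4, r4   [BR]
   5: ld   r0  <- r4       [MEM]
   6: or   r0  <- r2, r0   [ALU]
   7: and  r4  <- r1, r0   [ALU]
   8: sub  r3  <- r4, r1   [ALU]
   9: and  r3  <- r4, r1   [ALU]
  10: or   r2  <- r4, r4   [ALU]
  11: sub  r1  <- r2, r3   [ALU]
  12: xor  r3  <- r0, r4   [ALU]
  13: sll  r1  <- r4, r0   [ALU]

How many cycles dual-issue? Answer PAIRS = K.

PAIRS = 4

[0] i0,i1  ld xor  -- pair
[1] i2  ld  -- RAW r2
[2] i3  blt  -- no-port BR/BR
[3] i4,i5  blt ld  -- pair
[4] i6  or  -- RAW r0
[5] i7  and  -- RAW r4
[6] i8  sub  -- WAW r3
[7] i9,i10  and or  -- pair
[8] i11,i12  sub xor  -- pair
[9] i13  sll  -- tail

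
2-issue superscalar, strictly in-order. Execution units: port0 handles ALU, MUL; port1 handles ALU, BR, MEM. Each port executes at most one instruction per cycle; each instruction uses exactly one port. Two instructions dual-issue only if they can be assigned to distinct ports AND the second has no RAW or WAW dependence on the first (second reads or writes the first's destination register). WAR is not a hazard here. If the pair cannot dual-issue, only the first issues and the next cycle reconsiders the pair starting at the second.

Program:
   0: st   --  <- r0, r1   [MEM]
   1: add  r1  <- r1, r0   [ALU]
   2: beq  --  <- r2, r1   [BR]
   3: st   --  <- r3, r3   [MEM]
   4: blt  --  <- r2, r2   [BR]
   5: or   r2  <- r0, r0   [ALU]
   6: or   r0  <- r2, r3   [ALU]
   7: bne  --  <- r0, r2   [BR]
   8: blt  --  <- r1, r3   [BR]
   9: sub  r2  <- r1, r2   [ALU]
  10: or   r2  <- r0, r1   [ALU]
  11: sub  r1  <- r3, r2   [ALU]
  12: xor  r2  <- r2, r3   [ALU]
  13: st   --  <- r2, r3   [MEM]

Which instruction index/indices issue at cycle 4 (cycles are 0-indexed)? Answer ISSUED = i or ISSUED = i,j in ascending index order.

[0] i0/i1  st+add  -- 2-wide
[1] i2  beq  -- no-port BR/MEM
[2] i3  st  -- no-port MEM/BR
[3] i4/i5  blt+or  -- 2-wide
[4] i6  or  -- RAW r0
[5] i7  bne  -- no-port BR/BR
[6] i8/i9  blt+sub  -- 2-wide
[7] i10  or  -- RAW r2
[8] i11/i12  sub+xor  -- 2-wide
[9] i13  st  -- tail

ISSUED = 6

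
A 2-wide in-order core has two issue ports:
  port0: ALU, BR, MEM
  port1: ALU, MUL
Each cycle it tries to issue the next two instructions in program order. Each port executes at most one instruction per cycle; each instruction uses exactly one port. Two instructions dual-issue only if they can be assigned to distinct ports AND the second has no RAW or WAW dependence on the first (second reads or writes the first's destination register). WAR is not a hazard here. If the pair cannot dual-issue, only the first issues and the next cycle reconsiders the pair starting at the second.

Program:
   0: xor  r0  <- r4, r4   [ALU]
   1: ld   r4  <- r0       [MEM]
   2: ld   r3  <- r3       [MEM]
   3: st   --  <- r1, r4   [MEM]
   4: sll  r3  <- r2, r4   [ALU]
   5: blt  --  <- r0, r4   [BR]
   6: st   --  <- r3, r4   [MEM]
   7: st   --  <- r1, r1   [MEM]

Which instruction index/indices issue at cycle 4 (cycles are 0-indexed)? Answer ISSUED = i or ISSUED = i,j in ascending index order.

[0] i0  xor.ALU  -- RAW r0
[1] i1  ld.MEM  -- no-port MEM/MEM
[2] i2  ld.MEM  -- no-port MEM/MEM
[3] i3,i4  st.MEM/sll.ALU  -- 2-wide
[4] i5  blt.BR  -- no-port BR/MEM
[5] i6  st.MEM  -- no-port MEM/MEM
[6] i7  st.MEM  -- tail

ISSUED = 5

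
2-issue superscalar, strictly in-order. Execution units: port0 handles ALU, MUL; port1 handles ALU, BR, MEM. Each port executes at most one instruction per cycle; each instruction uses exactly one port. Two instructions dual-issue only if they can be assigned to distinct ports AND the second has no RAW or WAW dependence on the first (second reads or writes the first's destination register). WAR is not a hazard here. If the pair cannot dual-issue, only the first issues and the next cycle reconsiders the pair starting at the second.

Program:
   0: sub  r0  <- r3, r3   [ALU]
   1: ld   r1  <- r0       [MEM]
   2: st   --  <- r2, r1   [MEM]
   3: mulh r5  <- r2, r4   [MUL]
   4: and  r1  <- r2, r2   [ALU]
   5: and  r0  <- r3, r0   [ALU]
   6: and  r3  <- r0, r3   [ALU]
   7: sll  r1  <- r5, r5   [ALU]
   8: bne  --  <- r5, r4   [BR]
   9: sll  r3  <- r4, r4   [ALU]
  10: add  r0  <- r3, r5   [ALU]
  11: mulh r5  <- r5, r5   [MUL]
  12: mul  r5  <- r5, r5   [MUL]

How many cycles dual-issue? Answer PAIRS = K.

PAIRS = 5

  cy0 -> i0 (sub.ALU) RAW r0
  cy1 -> i1 (ld.MEM) no-port MEM/MEM
  cy2 -> i2,i3 (st.MEM+mulh.MUL) pair
  cy3 -> i4,i5 (and.ALU+and.ALU) pair
  cy4 -> i6,i7 (and.ALU+sll.ALU) pair
  cy5 -> i8,i9 (bne.BR+sll.ALU) pair
  cy6 -> i10,i11 (add.ALU+mulh.MUL) pair
  cy7 -> i12 (mul.MUL) tail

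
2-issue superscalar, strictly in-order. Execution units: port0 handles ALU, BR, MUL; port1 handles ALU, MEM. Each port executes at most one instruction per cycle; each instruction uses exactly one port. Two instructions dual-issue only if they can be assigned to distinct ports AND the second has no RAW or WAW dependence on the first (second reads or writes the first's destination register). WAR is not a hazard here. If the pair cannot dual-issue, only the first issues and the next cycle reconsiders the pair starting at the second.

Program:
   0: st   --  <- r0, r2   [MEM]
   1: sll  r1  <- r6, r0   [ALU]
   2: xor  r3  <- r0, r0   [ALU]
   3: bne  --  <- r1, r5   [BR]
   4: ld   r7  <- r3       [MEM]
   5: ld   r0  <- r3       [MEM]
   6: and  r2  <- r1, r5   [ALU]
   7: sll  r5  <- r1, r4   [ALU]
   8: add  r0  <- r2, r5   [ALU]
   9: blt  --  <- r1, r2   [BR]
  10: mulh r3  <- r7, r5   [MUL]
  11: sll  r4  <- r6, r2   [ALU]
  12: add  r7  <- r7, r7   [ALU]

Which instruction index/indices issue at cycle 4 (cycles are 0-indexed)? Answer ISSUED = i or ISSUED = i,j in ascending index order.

ISSUED = 7

c0: i0+i1 st.MEM sll.ALU  dual
c1: i2+i3 xor.ALU bne.BR  dual
c2: i4 ld.MEM  no-port MEM/MEM
c3: i5+i6 ld.MEM and.ALU  dual
c4: i7 sll.ALU  RAW r5
c5: i8+i9 add.ALU blt.BR  dual
c6: i10+i11 mulh.MUL sll.ALU  dual
c7: i12 add.ALU  tail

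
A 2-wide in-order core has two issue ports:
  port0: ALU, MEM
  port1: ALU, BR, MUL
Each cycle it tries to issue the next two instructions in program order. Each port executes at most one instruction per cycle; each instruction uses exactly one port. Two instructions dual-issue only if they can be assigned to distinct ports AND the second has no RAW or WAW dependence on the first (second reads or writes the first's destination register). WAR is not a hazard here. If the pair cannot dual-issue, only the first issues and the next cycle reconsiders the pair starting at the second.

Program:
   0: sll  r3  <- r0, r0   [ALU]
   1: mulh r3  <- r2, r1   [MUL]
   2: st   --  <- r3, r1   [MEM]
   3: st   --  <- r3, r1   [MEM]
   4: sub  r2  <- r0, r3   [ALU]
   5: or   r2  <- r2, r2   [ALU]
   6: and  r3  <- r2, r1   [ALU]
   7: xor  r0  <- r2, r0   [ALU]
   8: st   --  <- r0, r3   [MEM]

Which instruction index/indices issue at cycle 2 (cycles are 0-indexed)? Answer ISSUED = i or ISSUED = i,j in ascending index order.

  cy0 -> i0 (sll.ALU) WAW r3
  cy1 -> i1 (mulh.MUL) RAW r3
  cy2 -> i2 (st.MEM) no-port MEM/MEM
  cy3 -> i3&i4 (st.MEM sub.ALU) 2-wide
  cy4 -> i5 (or.ALU) RAW r2
  cy5 -> i6&i7 (and.ALU xor.ALU) 2-wide
  cy6 -> i8 (st.MEM) tail

ISSUED = 2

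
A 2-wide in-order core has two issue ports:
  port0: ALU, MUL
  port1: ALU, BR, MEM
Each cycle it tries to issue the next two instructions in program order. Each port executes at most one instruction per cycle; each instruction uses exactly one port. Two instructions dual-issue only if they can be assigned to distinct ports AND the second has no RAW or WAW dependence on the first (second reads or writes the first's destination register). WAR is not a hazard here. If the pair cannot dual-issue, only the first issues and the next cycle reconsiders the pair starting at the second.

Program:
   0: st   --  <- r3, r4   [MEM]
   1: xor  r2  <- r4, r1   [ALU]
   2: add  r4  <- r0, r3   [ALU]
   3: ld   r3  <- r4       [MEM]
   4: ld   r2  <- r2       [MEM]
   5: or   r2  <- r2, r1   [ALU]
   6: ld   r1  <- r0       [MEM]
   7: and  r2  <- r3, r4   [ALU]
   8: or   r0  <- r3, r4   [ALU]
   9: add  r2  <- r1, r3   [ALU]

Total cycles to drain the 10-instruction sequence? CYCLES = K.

CYCLES = 7

c0: i0&i1 st.MEM/xor.ALU  pair
c1: i2 add.ALU  RAW r4
c2: i3 ld.MEM  no-port MEM/MEM
c3: i4 ld.MEM  RAW+WAW r2
c4: i5&i6 or.ALU/ld.MEM  pair
c5: i7&i8 and.ALU/or.ALU  pair
c6: i9 add.ALU  tail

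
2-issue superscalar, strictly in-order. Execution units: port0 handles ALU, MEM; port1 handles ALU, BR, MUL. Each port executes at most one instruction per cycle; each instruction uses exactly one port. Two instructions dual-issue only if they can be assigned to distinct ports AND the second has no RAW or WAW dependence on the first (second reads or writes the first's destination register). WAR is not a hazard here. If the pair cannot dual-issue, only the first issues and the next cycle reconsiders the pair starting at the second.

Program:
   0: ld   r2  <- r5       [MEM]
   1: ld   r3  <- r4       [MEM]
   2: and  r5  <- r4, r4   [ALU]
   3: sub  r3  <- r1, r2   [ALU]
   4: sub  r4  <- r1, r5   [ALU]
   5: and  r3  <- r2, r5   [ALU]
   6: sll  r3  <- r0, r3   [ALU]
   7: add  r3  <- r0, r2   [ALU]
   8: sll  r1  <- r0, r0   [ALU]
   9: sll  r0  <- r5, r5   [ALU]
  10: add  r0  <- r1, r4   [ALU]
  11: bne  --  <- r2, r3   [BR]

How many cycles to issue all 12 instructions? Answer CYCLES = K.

0. ld @i0  | no-port MEM/MEM
1. ld/and @i1,i2  | dual
2. sub/sub @i3,i4  | dual
3. and @i5  | RAW+WAW r3
4. sll @i6  | WAW r3
5. add/sll @i7,i8  | dual
6. sll @i9  | WAW r0
7. add/bne @i10,i11  | dual

CYCLES = 8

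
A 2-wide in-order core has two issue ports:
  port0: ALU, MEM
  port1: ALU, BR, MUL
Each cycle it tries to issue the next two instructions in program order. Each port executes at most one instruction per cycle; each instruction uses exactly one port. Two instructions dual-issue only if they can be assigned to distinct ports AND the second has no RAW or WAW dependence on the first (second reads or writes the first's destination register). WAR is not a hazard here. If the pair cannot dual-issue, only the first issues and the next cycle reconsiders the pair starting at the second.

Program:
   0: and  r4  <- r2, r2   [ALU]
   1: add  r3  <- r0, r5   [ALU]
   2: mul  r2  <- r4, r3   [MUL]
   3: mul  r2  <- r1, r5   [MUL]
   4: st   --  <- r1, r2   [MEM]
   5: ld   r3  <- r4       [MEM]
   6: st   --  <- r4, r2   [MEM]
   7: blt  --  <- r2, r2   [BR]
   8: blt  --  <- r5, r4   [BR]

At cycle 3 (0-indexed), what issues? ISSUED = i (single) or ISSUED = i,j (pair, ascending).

#0 head=0: and;add i0,i1 dual
#1 head=2: mul i2 no-port MUL/MUL
#2 head=3: mul i3 RAW r2
#3 head=4: st i4 no-port MEM/MEM
#4 head=5: ld i5 no-port MEM/MEM
#5 head=6: st;blt i6,i7 dual
#6 head=8: blt i8 tail

ISSUED = 4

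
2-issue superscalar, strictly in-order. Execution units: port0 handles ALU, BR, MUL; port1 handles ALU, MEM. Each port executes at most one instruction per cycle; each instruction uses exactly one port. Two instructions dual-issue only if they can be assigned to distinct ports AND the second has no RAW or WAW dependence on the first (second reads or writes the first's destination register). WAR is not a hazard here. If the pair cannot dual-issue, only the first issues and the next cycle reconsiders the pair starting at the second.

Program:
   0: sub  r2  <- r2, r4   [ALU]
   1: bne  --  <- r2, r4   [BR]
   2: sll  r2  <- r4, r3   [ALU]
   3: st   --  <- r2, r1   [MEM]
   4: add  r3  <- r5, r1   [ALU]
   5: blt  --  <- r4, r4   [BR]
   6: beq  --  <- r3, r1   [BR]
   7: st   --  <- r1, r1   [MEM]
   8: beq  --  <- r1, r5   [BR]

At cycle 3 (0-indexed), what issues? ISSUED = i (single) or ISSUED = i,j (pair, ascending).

t=0 i0:sub.ALU ; RAW r2
t=1 i1+i2:bne.BR/sll.ALU ; dual
t=2 i3+i4:st.MEM/add.ALU ; dual
t=3 i5:blt.BR ; no-port BR/BR
t=4 i6+i7:beq.BR/st.MEM ; dual
t=5 i8:beq.BR ; tail

ISSUED = 5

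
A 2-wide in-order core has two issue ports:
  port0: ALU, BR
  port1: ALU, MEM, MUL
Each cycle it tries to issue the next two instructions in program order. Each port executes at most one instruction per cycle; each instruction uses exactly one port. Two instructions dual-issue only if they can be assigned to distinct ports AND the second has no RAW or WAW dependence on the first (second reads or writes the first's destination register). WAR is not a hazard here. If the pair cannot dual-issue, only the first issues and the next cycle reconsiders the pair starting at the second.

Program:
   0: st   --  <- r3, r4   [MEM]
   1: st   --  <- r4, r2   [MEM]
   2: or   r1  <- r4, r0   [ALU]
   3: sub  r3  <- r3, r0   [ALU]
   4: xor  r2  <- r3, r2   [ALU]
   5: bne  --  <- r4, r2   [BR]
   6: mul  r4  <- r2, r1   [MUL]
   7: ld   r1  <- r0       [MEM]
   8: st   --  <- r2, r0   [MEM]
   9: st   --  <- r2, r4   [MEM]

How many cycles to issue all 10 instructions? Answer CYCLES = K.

CYCLES = 8

#0 head=0: st.MEM i0 no-port MEM/MEM
#1 head=1: st.MEM+or.ALU i1/i2 2-wide
#2 head=3: sub.ALU i3 RAW r3
#3 head=4: xor.ALU i4 RAW r2
#4 head=5: bne.BR+mul.MUL i5/i6 2-wide
#5 head=7: ld.MEM i7 no-port MEM/MEM
#6 head=8: st.MEM i8 no-port MEM/MEM
#7 head=9: st.MEM i9 tail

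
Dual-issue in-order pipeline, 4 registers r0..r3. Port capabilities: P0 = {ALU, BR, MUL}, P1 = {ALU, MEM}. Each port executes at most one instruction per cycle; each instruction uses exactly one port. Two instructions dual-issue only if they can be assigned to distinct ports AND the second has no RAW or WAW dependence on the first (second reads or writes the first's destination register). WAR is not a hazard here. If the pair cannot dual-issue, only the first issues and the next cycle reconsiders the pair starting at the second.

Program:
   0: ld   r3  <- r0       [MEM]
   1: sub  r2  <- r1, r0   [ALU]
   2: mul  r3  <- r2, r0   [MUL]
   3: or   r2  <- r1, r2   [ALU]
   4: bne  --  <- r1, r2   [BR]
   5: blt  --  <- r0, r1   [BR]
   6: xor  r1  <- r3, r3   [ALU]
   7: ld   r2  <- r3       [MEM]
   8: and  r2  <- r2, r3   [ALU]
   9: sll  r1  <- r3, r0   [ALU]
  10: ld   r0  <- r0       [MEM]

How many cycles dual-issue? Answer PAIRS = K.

#0 head=0: ld.MEM sub.ALU i0+i1 pair
#1 head=2: mul.MUL or.ALU i2+i3 pair
#2 head=4: bne.BR i4 no-port BR/BR
#3 head=5: blt.BR xor.ALU i5+i6 pair
#4 head=7: ld.MEM i7 RAW+WAW r2
#5 head=8: and.ALU sll.ALU i8+i9 pair
#6 head=10: ld.MEM i10 tail

PAIRS = 4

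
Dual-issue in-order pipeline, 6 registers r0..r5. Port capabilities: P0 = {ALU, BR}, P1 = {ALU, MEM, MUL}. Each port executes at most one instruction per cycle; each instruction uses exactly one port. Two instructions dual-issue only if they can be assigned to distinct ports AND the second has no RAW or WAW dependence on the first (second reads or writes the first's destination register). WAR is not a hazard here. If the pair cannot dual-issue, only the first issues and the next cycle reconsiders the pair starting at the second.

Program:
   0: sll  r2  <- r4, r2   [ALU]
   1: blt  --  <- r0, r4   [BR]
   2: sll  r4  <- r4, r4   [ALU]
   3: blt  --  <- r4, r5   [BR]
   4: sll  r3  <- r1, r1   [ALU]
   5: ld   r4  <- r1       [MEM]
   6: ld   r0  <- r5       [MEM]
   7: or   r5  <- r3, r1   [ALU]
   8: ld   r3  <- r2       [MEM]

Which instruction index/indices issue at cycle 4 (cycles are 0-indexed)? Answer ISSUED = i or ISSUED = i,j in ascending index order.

#0 head=0: sll blt i0,i1 2-wide
#1 head=2: sll i2 RAW r4
#2 head=3: blt sll i3,i4 2-wide
#3 head=5: ld i5 no-port MEM/MEM
#4 head=6: ld or i6,i7 2-wide
#5 head=8: ld i8 tail

ISSUED = 6,7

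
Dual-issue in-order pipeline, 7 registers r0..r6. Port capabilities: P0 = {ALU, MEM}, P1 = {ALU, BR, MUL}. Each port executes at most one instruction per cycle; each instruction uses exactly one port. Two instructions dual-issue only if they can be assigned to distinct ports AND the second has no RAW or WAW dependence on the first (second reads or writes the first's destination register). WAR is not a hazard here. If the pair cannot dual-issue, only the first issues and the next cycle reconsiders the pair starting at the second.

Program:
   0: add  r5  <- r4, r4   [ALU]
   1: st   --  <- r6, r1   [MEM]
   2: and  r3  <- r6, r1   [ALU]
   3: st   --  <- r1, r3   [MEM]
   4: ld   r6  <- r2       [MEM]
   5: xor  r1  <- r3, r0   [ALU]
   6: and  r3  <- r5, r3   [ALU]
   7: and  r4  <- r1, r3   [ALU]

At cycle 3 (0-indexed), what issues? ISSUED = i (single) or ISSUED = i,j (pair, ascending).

  cy0 -> i0,i1 (add;st) pair
  cy1 -> i2 (and) RAW r3
  cy2 -> i3 (st) no-port MEM/MEM
  cy3 -> i4,i5 (ld;xor) pair
  cy4 -> i6 (and) RAW r3
  cy5 -> i7 (and) tail

ISSUED = 4,5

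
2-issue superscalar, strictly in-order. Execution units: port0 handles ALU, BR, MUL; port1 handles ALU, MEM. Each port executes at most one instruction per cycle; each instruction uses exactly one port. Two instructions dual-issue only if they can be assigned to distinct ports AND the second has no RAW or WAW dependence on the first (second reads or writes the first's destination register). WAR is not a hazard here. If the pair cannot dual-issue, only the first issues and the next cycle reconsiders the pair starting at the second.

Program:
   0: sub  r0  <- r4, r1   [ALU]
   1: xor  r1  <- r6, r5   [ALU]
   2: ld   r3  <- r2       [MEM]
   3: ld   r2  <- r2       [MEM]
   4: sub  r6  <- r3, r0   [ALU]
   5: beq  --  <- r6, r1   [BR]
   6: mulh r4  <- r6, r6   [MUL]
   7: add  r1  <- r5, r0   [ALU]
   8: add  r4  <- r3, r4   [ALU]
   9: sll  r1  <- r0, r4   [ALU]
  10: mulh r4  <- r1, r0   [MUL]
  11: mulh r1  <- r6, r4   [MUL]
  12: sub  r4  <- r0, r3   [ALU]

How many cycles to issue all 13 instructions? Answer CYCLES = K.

CYCLES = 9

0. sub xor @i0,i1  | pair
1. ld @i2  | no-port MEM/MEM
2. ld sub @i3,i4  | pair
3. beq @i5  | no-port BR/MUL
4. mulh add @i6,i7  | pair
5. add @i8  | RAW r4
6. sll @i9  | RAW r1
7. mulh @i10  | no-port MUL/MUL
8. mulh sub @i11,i12  | pair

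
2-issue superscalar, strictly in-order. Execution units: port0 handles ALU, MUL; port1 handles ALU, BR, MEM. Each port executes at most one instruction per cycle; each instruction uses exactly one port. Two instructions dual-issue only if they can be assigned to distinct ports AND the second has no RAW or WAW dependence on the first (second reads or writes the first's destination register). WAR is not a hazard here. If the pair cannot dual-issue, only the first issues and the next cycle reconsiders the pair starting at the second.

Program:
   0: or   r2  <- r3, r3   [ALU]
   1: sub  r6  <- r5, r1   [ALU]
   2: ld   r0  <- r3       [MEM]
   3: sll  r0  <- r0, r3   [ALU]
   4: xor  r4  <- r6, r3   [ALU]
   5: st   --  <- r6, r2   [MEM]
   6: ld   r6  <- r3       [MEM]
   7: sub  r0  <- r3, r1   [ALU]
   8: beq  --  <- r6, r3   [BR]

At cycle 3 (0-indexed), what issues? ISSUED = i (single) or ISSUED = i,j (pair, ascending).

[0] i0&i1  or/sub  -- 2-wide
[1] i2  ld  -- RAW+WAW r0
[2] i3&i4  sll/xor  -- 2-wide
[3] i5  st  -- no-port MEM/MEM
[4] i6&i7  ld/sub  -- 2-wide
[5] i8  beq  -- tail

ISSUED = 5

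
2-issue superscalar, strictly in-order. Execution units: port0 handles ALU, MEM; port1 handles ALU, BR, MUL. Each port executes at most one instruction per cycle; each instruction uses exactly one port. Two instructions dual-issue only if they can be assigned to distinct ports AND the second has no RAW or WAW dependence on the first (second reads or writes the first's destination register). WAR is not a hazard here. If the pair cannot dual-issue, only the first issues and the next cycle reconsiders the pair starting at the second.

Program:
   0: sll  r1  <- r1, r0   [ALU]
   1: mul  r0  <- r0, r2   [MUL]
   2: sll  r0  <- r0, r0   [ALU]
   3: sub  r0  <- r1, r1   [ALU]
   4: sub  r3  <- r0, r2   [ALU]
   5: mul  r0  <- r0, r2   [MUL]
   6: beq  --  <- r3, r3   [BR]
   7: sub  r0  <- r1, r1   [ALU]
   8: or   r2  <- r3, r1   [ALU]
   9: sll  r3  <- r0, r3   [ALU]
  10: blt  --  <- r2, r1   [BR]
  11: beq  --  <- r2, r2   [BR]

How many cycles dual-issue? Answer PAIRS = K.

PAIRS = 4

c0: i0,i1 sll.ALU mul.MUL  2-wide
c1: i2 sll.ALU  WAW r0
c2: i3 sub.ALU  RAW r0
c3: i4,i5 sub.ALU mul.MUL  2-wide
c4: i6,i7 beq.BR sub.ALU  2-wide
c5: i8,i9 or.ALU sll.ALU  2-wide
c6: i10 blt.BR  no-port BR/BR
c7: i11 beq.BR  tail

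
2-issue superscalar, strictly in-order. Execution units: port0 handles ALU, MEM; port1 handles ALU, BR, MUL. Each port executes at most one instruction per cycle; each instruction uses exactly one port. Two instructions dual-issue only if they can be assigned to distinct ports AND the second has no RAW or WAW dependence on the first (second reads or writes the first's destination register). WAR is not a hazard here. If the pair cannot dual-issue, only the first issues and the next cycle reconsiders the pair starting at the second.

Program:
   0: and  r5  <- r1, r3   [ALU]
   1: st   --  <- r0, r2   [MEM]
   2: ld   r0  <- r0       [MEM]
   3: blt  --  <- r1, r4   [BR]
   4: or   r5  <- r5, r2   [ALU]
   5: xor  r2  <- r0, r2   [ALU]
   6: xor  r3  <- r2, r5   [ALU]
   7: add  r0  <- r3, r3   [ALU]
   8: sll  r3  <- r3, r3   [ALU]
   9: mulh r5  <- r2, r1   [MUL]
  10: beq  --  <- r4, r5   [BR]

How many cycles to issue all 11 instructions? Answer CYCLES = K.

CYCLES = 7

[0] i0&i1  and.ALU st.MEM  -- 2-wide
[1] i2&i3  ld.MEM blt.BR  -- 2-wide
[2] i4&i5  or.ALU xor.ALU  -- 2-wide
[3] i6  xor.ALU  -- RAW r3
[4] i7&i8  add.ALU sll.ALU  -- 2-wide
[5] i9  mulh.MUL  -- no-port MUL/BR
[6] i10  beq.BR  -- tail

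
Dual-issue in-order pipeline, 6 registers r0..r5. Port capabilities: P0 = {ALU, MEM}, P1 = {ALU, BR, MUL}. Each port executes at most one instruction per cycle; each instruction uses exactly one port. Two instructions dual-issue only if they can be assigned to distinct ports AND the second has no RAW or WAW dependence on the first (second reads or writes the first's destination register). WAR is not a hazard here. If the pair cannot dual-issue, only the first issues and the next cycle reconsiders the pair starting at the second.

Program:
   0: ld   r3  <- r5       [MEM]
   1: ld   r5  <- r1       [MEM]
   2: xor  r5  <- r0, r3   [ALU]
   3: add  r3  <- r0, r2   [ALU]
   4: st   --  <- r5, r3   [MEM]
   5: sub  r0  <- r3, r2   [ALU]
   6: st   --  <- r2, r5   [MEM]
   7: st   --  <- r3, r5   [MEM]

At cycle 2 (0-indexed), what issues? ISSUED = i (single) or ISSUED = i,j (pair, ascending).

ISSUED = 2,3

c0: i0 ld.MEM  no-port MEM/MEM
c1: i1 ld.MEM  WAW r5
c2: i2,i3 xor.ALU;add.ALU  dual
c3: i4,i5 st.MEM;sub.ALU  dual
c4: i6 st.MEM  no-port MEM/MEM
c5: i7 st.MEM  tail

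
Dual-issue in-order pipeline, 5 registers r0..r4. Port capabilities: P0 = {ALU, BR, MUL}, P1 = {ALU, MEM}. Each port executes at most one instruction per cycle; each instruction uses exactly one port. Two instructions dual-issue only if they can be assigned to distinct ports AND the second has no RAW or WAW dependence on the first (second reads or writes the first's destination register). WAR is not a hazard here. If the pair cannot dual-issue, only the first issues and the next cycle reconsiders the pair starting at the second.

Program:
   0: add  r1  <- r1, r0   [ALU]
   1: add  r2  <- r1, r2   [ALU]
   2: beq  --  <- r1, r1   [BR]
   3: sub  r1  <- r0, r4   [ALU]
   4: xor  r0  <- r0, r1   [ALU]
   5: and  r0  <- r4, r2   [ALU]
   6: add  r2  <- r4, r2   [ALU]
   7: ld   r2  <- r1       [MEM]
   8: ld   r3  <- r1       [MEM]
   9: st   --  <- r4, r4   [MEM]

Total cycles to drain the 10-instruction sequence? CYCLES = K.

t=0 i0:add.ALU ; RAW r1
t=1 i1+i2:add.ALU/beq.BR ; dual
t=2 i3:sub.ALU ; RAW r1
t=3 i4:xor.ALU ; WAW r0
t=4 i5+i6:and.ALU/add.ALU ; dual
t=5 i7:ld.MEM ; no-port MEM/MEM
t=6 i8:ld.MEM ; no-port MEM/MEM
t=7 i9:st.MEM ; tail

CYCLES = 8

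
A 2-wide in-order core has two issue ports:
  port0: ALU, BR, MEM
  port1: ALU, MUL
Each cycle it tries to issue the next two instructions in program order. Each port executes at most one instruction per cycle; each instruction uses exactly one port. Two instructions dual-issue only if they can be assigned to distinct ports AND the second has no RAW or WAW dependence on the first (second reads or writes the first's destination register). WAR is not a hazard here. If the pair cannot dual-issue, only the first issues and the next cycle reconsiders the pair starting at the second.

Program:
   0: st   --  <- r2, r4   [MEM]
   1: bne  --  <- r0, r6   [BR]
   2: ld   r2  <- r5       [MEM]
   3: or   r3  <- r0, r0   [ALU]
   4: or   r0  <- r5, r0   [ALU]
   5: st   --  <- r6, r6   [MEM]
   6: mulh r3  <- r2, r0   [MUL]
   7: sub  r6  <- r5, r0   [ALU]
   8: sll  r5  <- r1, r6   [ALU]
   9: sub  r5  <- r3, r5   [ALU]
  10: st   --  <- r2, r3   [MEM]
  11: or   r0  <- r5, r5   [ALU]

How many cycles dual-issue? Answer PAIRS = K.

PAIRS = 4

#0 head=0: st i0 no-port MEM/BR
#1 head=1: bne i1 no-port BR/MEM
#2 head=2: ld or i2/i3 2-wide
#3 head=4: or st i4/i5 2-wide
#4 head=6: mulh sub i6/i7 2-wide
#5 head=8: sll i8 RAW+WAW r5
#6 head=9: sub st i9/i10 2-wide
#7 head=11: or i11 tail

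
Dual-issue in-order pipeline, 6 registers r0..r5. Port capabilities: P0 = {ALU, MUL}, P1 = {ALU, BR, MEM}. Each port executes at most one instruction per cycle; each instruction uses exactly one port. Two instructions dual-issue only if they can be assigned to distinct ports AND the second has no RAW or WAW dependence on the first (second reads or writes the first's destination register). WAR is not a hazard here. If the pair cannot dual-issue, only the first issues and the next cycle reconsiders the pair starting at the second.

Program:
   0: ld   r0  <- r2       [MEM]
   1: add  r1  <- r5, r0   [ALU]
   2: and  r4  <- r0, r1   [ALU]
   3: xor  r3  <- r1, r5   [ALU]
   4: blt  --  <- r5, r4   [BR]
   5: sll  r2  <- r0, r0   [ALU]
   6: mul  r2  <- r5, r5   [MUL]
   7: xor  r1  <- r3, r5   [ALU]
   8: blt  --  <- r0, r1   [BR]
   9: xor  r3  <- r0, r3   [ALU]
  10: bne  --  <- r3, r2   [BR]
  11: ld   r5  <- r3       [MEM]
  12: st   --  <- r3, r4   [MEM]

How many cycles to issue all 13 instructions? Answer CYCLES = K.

t=0 i0:ld.MEM ; RAW r0
t=1 i1:add.ALU ; RAW r1
t=2 i2+i3:and.ALU;xor.ALU ; pair
t=3 i4+i5:blt.BR;sll.ALU ; pair
t=4 i6+i7:mul.MUL;xor.ALU ; pair
t=5 i8+i9:blt.BR;xor.ALU ; pair
t=6 i10:bne.BR ; no-port BR/MEM
t=7 i11:ld.MEM ; no-port MEM/MEM
t=8 i12:st.MEM ; tail

CYCLES = 9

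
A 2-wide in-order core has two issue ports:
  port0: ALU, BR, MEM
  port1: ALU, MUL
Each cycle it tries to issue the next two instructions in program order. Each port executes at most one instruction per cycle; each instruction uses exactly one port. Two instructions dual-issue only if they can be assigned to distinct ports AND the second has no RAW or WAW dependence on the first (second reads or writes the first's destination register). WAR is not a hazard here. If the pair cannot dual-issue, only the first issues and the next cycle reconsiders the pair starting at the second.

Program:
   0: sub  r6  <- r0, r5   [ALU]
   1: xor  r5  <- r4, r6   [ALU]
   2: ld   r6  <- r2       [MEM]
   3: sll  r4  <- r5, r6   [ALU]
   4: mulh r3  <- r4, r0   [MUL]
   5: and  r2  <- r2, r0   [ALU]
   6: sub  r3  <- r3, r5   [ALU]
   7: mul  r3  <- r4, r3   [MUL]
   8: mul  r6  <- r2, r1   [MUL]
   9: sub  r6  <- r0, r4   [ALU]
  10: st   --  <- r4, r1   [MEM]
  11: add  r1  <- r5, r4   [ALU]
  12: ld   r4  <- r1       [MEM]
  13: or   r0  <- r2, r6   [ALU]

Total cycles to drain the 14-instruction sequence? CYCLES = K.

#0 head=0: sub i0 RAW r6
#1 head=1: xor ld i1+i2 2-wide
#2 head=3: sll i3 RAW r4
#3 head=4: mulh and i4+i5 2-wide
#4 head=6: sub i6 RAW+WAW r3
#5 head=7: mul i7 no-port MUL/MUL
#6 head=8: mul i8 WAW r6
#7 head=9: sub st i9+i10 2-wide
#8 head=11: add i11 RAW r1
#9 head=12: ld or i12+i13 2-wide

CYCLES = 10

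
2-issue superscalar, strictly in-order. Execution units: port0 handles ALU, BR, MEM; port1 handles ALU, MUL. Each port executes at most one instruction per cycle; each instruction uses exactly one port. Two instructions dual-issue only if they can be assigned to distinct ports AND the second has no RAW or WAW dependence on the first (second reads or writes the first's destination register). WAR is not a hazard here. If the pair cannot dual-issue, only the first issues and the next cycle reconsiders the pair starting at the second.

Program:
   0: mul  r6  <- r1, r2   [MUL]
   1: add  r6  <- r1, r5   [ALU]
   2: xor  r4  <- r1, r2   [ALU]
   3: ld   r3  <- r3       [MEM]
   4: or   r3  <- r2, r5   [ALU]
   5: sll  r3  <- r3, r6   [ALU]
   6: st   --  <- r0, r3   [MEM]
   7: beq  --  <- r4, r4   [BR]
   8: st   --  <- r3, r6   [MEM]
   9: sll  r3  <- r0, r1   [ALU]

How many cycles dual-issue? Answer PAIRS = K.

c0: i0 mul  WAW r6
c1: i1/i2 add xor  pair
c2: i3 ld  WAW r3
c3: i4 or  RAW+WAW r3
c4: i5 sll  RAW r3
c5: i6 st  no-port MEM/BR
c6: i7 beq  no-port BR/MEM
c7: i8/i9 st sll  pair

PAIRS = 2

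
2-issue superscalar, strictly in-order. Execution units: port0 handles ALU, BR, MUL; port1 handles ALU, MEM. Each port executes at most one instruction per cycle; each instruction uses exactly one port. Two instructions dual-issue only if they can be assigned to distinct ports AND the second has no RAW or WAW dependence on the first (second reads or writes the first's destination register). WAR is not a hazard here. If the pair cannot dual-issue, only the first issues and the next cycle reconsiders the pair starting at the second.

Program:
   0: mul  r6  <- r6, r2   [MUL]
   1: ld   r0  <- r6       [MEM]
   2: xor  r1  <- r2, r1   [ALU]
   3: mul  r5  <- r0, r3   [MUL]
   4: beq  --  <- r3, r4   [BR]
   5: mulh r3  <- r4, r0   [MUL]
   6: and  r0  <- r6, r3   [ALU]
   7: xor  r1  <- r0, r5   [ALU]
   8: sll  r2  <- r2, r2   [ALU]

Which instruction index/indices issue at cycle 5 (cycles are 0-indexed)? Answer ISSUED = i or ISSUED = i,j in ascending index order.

t=0 i0:mul.MUL ; RAW r6
t=1 i1&i2:ld.MEM xor.ALU ; dual
t=2 i3:mul.MUL ; no-port MUL/BR
t=3 i4:beq.BR ; no-port BR/MUL
t=4 i5:mulh.MUL ; RAW r3
t=5 i6:and.ALU ; RAW r0
t=6 i7&i8:xor.ALU sll.ALU ; dual

ISSUED = 6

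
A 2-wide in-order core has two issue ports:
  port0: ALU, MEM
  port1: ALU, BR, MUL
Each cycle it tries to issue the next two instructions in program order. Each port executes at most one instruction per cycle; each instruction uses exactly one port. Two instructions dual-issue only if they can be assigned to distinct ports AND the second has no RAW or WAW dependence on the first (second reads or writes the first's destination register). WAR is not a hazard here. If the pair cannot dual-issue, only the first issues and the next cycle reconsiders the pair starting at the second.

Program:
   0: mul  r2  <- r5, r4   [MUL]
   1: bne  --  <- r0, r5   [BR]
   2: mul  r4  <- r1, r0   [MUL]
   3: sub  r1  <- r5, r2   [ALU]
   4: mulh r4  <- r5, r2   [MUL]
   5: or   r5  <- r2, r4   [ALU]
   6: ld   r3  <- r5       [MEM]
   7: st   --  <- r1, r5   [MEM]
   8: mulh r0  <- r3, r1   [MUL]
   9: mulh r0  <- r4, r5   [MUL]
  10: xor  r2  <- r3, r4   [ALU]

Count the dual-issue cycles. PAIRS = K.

PAIRS = 3

0. mul.MUL @i0  | no-port MUL/BR
1. bne.BR @i1  | no-port BR/MUL
2. mul.MUL;sub.ALU @i2,i3  | dual
3. mulh.MUL @i4  | RAW r4
4. or.ALU @i5  | RAW r5
5. ld.MEM @i6  | no-port MEM/MEM
6. st.MEM;mulh.MUL @i7,i8  | dual
7. mulh.MUL;xor.ALU @i9,i10  | dual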